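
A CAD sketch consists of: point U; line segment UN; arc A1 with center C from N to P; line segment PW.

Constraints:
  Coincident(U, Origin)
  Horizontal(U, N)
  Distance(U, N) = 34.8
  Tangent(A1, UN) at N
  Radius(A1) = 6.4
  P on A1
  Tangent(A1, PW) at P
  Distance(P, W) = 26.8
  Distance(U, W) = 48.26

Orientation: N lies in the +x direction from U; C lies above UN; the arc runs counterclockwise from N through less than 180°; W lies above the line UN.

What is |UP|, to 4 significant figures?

41.77

Checks: |CP| = 6.400 ✓; ∠(CP, PW) = 90.00° ✓; |PW| = 26.80 ✓; |UW| = 48.26 ✓.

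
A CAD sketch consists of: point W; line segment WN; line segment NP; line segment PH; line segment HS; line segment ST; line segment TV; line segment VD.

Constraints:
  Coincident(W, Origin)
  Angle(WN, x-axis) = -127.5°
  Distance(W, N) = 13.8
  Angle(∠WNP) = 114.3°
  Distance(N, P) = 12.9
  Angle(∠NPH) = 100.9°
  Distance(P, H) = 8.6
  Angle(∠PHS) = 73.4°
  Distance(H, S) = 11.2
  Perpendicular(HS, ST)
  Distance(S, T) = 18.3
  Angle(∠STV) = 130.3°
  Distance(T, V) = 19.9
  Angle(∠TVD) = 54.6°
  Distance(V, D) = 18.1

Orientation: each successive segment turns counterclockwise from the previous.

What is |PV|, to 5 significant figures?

23.815

W is at the origin; WN runs at -127.5° with length 13.8, so N = (-8.4009, -10.948). ∠WNP = 114.3° gives NP at -61.800° from the x-axis; with |NP| = 12.9, P = (-2.3050, -22.317). ∠NPH = 100.9° gives PH at 17.300° from the x-axis; with |PH| = 8.6, H = (5.9059, -19.760). ∠PHS = 73.4° gives HS at 123.90° from the x-axis; with |HS| = 11.2, S = (-0.34081, -10.464). The perpendicularity gives ST at right angles to HS, so ST runs at -146.10°; with |ST| = 18.3, T = (-15.530, -20.670). ∠STV = 130.3° gives TV at -96.400° from the x-axis; with |TV| = 19.9, V = (-17.748, -40.446). Then |PV| = |V − P| = 23.815.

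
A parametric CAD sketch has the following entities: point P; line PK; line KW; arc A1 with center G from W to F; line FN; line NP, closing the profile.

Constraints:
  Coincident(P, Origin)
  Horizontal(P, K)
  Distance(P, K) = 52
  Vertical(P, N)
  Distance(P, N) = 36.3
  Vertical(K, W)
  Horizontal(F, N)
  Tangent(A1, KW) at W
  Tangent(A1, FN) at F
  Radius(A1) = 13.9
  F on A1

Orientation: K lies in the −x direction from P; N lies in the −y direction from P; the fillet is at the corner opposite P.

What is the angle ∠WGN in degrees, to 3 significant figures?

160°

P is at the origin; P and K share the same y with |PK| = 52.0 and K on the −x side, so K = (-52.0, 0.00). P and N share the same x with |PN| = 36.3 and N on the −y side, so N = (0.00, -36.3). The virtual corner opposite P is at (-52.0, -36.3). Tangency of A1 to KW means the radius GW is perpendicular to KW and since A1 is tangent to FN there, GF ⟂ FN, with radius 13.9, so the center G sits 13.9 in from both sides at G = (-38.1, -22.4). That places the tangent points at W = (-52.0, -22.4) on KW and F = (-38.1, -36.3) on FN. Then cos ∠WGN = GW·GN / (|GW||GN|), giving 160°.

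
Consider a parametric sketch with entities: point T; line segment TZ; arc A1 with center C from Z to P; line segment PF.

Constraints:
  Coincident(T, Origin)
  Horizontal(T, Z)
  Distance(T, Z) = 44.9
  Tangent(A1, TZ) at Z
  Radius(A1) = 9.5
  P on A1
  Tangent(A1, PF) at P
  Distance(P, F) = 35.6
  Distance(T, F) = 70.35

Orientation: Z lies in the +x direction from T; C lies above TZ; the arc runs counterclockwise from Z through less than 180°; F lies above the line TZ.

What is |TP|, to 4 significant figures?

55.25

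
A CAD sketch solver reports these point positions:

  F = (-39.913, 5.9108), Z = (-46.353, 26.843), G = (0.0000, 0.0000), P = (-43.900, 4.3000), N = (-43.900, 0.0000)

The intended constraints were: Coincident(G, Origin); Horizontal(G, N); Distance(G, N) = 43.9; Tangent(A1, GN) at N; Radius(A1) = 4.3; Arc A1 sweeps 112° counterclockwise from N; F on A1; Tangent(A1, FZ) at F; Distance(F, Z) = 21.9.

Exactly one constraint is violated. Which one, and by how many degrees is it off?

Tangent(A1, FZ) at F — off by 4.90°.

G = (0.00, 0.00) ✓; G.y = 0.00, N.y = 0.00 ✓; |GN| = 43.90 ✓; ∠(PN, NG) = 90.00° ✓; |PN| = 4.300 ✓; bearing(P→F) − bearing(P→N) = 112.0° ✓; |PF| = 4.300 ✓; ∠(PF, FZ) = 94.90° ✗; |FZ| = 21.90 ✓.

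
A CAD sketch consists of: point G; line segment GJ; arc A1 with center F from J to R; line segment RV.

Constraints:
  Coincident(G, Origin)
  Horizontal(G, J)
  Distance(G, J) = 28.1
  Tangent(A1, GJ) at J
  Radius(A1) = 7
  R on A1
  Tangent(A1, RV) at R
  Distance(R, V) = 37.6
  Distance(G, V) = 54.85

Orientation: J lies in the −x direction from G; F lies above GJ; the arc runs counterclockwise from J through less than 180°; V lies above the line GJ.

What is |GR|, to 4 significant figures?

23.10

Checks: |FJ| = 7.000 ✓; |FR| = 7.000 ✓; ∠(FR, RV) = 90.00° ✓; |RV| = 37.60 ✓; |GV| = 54.85 ✓.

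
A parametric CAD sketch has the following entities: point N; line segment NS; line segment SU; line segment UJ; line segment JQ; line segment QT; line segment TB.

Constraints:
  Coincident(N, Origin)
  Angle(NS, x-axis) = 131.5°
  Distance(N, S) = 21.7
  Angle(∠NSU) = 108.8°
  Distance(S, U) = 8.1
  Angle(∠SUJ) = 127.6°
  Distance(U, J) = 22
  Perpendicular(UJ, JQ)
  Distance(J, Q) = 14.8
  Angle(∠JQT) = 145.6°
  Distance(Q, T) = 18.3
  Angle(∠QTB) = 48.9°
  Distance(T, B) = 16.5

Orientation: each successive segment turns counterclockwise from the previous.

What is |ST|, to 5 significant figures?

28.759

N is at the origin; NS runs at 131.5° with length 21.7, so S = (-14.379, 16.252). ∠NSU = 108.8° gives SU at -157.30° from the x-axis; with |SU| = 8.1, U = (-21.851, 13.127). ∠SUJ = 127.6° gives UJ at -104.90° from the x-axis; with |UJ| = 22.0, J = (-27.508, -8.1338). UJ ⟂ JQ, so JQ runs at -14.900°; with |JQ| = 14.8, Q = (-13.206, -11.939). ∠JQT = 145.6° gives QT at 19.500° from the x-axis; with |QT| = 18.3, T = (4.0444, -5.8307). Then |ST| = |T − S| = 28.759.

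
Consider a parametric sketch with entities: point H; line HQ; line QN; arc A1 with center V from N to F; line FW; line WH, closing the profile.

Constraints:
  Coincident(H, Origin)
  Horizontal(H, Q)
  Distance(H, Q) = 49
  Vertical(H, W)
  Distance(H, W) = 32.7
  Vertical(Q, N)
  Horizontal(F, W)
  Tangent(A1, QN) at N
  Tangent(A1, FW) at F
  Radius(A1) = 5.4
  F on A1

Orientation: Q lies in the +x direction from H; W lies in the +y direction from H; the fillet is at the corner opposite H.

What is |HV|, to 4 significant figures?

51.44

HW is vertical with |HW| = 32.7 and W on the +y side, so W = (0.000, 32.70). The virtual corner opposite H is at (49.00, 32.70). A1 meets QN tangentially, so VN is at right angles to QN and the tangent condition forces VF to be normal to FW, with radius 5.4, so the center V sits 5.4 in from both sides at V = (43.60, 27.30). Then |HV| = |V − H| = 51.44.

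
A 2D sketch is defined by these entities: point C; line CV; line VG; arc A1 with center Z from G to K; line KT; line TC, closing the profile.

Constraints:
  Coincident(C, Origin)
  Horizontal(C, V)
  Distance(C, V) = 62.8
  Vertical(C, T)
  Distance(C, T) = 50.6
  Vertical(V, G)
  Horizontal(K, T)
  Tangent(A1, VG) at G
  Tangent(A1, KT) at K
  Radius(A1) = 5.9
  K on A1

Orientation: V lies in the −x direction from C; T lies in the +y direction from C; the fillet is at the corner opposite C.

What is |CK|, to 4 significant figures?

76.14

C is at the origin; C and V share the same y with |CV| = 62.8 and V on the −x side, so V = (-62.80, 0.000). C and T share the same x with |CT| = 50.6 and T on the +y side, so T = (0.000, 50.60). The virtual corner opposite C is at (-62.80, 50.60). The tangent condition forces ZG to be normal to VG and the tangent condition forces ZK to be normal to KT, with radius 5.9, so the center Z sits 5.9 in from both sides at Z = (-56.90, 44.70). That places the tangent points at G = (-62.80, 44.70) on VG and K = (-56.90, 50.60) on KT. Then |CK| = |K − C| = 76.14.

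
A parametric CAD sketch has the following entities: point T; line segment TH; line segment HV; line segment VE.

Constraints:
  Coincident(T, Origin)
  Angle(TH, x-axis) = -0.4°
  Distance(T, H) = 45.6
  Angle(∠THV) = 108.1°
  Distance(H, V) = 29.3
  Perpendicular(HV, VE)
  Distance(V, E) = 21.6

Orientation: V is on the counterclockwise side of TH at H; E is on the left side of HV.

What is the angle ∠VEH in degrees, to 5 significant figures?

53.602°

∠THV = 108.1°, so HV runs at -0.4° + (180° − 108.1°) = 71.500° from the x-axis; with |HV| = 29.3, V = H + 29.3·(cos 71.500°, sin 71.500°) = (54.896, 27.468). HV is perpendicular to VE; with |VE| = 21.6 on the left of HV, E = V + 21.6·(-0.94832, 0.31730) = (34.412, 34.321). Then cos ∠VEH = EV·EH / (|EV||EH|), giving 53.602°.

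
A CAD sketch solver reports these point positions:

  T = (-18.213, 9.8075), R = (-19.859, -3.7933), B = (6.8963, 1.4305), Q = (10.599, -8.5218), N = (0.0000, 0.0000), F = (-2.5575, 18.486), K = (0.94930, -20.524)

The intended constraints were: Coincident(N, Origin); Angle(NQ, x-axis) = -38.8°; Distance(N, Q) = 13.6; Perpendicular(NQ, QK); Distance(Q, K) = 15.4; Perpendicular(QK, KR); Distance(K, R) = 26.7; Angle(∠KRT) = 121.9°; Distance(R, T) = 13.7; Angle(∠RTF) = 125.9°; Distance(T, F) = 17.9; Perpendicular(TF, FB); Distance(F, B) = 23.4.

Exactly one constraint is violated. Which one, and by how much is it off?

Distance(F, B) = 23.4 — off by 3.90.

N = (0.00, 0.00) ✓; NQ at -38.80° ✓; |NQ| = 13.60 ✓; ∠(NQ, QK) = 90.00° ✓; |QK| = 15.40 ✓; ∠(QK, KR) = 90.00° ✓; |KR| = 26.70 ✓; ∠KRT = 121.9° ✓; |RT| = 13.70 ✓; ∠RTF = 125.9° ✓; |TF| = 17.90 ✓; ∠(TF, FB) = 90.00° ✓; |FB| = 19.50 ✗.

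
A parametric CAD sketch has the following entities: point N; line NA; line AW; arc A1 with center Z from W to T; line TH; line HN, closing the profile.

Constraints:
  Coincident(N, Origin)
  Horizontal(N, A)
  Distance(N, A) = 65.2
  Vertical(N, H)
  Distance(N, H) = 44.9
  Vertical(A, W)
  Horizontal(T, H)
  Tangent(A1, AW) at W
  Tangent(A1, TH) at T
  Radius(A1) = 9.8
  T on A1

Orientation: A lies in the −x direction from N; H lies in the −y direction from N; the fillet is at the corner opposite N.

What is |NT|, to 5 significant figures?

71.310

N is at the origin; NA is horizontal with |NA| = 65.2 and A on the −x side, so A = (-65.200, 0.0000). N and H share the same x with |NH| = 44.9 and H on the −y side, so H = (0.0000, -44.900). The virtual corner opposite N is at (-65.200, -44.900). A1 meets AW tangentially, so ZW is at right angles to AW and since A1 is tangent to TH there, ZT ⟂ TH, with radius 9.8, so the center Z sits 9.8 in from both sides at Z = (-55.400, -35.100). That places the tangent points at W = (-65.200, -35.100) on AW and T = (-55.400, -44.900) on TH. Then |NT| = |T − N| = 71.310.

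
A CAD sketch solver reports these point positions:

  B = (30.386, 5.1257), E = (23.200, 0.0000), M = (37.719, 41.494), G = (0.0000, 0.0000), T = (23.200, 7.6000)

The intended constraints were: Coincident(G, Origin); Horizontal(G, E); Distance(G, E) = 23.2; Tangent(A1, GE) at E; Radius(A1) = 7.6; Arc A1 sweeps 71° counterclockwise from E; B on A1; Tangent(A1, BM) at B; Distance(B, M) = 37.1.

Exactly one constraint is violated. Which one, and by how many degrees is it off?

Tangent(A1, BM) at B — off by 7.60°.

G = (0.00, 0.00) ✓; G.y = 0.00, E.y = 0.00 ✓; |GE| = 23.20 ✓; ∠(TE, EG) = 90.00° ✓; |TE| = 7.600 ✓; bearing(T→B) − bearing(T→E) = 71.00° ✓; |TB| = 7.600 ✓; ∠(TB, BM) = 82.40° ✗; |BM| = 37.10 ✓.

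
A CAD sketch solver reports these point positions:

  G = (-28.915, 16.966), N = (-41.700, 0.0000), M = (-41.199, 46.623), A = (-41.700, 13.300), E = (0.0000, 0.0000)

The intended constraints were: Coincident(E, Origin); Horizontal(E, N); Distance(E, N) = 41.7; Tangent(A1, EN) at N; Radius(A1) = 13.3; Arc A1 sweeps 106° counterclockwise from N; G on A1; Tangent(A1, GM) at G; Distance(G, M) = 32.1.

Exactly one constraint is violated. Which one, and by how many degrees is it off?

Tangent(A1, GM) at G — off by 6.50°.

E = (0.00, 0.00) ✓; E.y = 0.00, N.y = 0.00 ✓; |EN| = 41.70 ✓; ∠(AN, NE) = 90.00° ✓; |AN| = 13.30 ✓; bearing(A→G) − bearing(A→N) = 106.0° ✓; |AG| = 13.30 ✓; ∠(AG, GM) = 83.50° ✗; |GM| = 32.10 ✓.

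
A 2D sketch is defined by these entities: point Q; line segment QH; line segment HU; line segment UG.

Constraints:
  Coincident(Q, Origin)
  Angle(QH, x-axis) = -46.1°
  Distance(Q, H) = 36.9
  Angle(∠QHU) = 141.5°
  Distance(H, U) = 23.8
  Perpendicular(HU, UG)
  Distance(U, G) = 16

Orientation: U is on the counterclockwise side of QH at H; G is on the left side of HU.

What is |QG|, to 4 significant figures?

53.14

Q is at the origin; QH runs at -46.1° with length 36.9, so H = 36.9·(cos -46.1°, sin -46.1°) = (25.59, -26.59). ∠QHU = 141.5°, so HU runs at -46.1° + (180° − 141.5°) = -7.600° from the x-axis; with |HU| = 23.8, U = H + 23.8·(cos -7.600°, sin -7.600°) = (49.18, -29.74). The perpendicularity gives UG at right angles to HU; with |UG| = 16.0 on the left of HU, G = U + 16.0·(0.1323, 0.9912) = (51.29, -13.88). Then |QG| = |G − Q| = 53.14.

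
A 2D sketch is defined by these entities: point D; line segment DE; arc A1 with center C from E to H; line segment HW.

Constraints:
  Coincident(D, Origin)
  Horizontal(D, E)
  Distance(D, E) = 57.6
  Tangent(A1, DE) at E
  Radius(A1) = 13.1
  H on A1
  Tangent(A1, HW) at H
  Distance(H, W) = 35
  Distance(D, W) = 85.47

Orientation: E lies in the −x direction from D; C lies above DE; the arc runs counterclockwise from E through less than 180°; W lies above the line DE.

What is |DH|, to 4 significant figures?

52.40

D is at the origin; D and E share the same y with |DE| = 57.6 and E on the −x side, so E = (-57.60, 0.000). A1 meets DE tangentially, so CE is at right angles to DE, so C = E + (0, 13.1) = (-57.60, 13.10). Since CH ⟂ HW (tangency), |CW| = √(13.1² + 35.0²) = 37.37 regardless of where H sits on A1. So W lies on both circle(D, 85.47) and circle(C, 37.37); the above-DE intersection is W = (-70.63, 48.12). H is the foot of the tangent from W: H = (-47.70, 21.68).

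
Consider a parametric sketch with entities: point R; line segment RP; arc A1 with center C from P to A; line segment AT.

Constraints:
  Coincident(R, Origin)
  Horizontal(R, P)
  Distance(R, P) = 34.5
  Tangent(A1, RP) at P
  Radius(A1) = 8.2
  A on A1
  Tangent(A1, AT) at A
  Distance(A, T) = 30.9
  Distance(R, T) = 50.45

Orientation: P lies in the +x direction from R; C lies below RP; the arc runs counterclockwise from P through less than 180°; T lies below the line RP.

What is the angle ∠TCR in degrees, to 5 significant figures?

96.729°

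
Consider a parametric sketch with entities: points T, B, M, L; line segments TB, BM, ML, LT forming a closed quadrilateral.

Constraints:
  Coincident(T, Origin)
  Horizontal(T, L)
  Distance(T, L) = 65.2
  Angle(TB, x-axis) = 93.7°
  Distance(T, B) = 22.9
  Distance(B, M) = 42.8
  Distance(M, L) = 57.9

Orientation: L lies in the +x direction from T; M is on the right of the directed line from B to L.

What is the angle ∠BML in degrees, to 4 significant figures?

87.50°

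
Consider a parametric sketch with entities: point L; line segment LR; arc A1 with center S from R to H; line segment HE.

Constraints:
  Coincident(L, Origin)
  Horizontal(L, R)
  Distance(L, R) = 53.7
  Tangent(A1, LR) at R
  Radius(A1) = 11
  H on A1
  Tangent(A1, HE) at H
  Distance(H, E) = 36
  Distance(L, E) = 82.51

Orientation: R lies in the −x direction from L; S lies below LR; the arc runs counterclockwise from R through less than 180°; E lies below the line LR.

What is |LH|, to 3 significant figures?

65.3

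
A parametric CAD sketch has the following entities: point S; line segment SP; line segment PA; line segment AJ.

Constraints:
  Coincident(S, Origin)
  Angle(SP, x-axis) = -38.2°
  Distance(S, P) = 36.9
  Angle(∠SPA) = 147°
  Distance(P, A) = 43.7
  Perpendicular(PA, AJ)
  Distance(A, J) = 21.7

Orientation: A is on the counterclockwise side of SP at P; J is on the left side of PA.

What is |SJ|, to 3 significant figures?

74.7

S is at the origin; SP runs at -38.2° with length 36.9, so P = 36.9·(cos -38.2°, sin -38.2°) = (29.0, -22.8). ∠SPA = 147.0°, so PA runs at -38.2° + (180° − 147.0°) = -5.20° from the x-axis; with |PA| = 43.7, A = P + 43.7·(cos -5.20°, sin -5.20°) = (72.5, -26.8). PA is perpendicular to AJ; with |AJ| = 21.7 on the left of PA, J = A + 21.7·(0.0906, 0.996) = (74.5, -5.17). Then |SJ| = |J − S| = 74.7.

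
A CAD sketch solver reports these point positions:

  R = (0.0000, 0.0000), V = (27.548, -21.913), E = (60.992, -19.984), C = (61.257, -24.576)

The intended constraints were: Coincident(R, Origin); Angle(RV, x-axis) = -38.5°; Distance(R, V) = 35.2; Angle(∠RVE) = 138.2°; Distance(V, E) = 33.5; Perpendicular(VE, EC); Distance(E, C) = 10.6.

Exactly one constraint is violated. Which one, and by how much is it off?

Distance(E, C) = 10.6 — off by 6.00.

R = (0.00, 0.00) ✓; RV at -38.50° ✓; |RV| = 35.20 ✓; ∠RVE = 138.2° ✓; |VE| = 33.50 ✓; ∠(VE, EC) = 90.00° ✓; |EC| = 4.600 ✗.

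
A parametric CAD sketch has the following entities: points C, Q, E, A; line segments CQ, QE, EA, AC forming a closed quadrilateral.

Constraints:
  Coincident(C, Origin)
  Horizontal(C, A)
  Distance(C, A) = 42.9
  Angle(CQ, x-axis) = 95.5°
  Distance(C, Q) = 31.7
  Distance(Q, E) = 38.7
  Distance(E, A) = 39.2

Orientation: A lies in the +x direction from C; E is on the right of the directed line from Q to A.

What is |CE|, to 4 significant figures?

7.721

C is at the origin; CA is horizontal with |CA| = 42.9 and A in +x, so A = (42.9, 0). CQ runs at 95.5° with |CQ| = 31.7, so Q = (-3.038, 31.55). E is determined by |QE| = 38.7 and |EA| = 39.2 together: it lies at the intersection of circle(Q, 38.7) and circle(A, 39.2). With |QA| = 55.73, the foot of the radical line on QA is 27.52 from Q and the perpendicular offset is √(38.7² − 27.52²) = 27.21. Taking the right-of-QA solution: E = (4.235, -6.456).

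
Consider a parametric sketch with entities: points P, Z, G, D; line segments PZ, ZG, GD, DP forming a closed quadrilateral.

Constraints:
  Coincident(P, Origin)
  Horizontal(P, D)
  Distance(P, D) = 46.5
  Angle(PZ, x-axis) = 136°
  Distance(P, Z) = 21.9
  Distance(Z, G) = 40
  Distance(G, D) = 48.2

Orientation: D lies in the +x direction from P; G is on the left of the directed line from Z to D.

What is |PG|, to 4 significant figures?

41.77

Checks: |ZG| = 40.00 ✓; |GD| = 48.20 ✓.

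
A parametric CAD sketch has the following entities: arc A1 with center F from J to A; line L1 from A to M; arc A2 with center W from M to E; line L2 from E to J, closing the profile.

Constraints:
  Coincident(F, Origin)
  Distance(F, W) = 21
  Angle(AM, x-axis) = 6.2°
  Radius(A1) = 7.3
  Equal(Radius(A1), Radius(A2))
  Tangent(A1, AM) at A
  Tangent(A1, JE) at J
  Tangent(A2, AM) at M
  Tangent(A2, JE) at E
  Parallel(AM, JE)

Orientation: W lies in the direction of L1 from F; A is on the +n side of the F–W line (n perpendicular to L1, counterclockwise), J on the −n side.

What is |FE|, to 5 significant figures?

22.233

The slot axis is L1's direction at 6.2°, so u = (cos 6.2°, sin 6.2°) = (0.99415, 0.10800) and n = (−sin 6.2°, cos 6.2°) = (-0.10800, 0.99415). F is at the origin and W lies 21.0 along u from F, so W = 21.0·u = (20.877, 2.2680). Tangency of A1 to both parallel lines with radius 7.3 puts A and J at F ± 7.3·n: A = (-0.78840, 7.2573), J = (0.78840, -7.2573). Equal radii place M and E the same way about W: M = W + 7.3·n = (20.089, 9.5253), E = W − 7.3·n = (21.666, -4.9893). Then |FE| = |E − F| = 22.233.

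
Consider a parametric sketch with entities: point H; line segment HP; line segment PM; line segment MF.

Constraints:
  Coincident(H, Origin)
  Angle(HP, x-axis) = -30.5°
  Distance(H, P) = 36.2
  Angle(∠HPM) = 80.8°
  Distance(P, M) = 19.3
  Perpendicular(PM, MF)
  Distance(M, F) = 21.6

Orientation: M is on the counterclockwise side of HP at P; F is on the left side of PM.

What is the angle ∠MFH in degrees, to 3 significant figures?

136°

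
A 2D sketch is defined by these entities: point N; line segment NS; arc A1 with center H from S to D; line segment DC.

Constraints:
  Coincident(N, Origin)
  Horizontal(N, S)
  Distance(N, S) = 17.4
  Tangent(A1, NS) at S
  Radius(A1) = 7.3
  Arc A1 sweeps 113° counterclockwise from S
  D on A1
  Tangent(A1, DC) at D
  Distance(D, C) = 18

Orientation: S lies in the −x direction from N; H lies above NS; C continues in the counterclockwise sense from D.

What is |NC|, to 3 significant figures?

32.1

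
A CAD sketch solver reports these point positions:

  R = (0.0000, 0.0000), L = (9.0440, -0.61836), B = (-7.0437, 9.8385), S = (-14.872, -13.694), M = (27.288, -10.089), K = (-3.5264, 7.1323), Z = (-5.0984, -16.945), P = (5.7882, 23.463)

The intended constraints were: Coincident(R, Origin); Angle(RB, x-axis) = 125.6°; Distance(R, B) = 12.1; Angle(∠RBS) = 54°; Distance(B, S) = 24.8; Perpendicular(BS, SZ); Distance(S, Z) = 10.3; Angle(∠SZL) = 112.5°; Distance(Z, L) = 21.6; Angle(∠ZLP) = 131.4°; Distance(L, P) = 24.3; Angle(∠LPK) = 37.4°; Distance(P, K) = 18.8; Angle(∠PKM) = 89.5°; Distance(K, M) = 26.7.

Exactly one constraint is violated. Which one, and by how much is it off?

Distance(K, M) = 26.7 — off by 8.60.

R = (0.00, 0.00) ✓; RB at 125.6° ✓; |RB| = 12.10 ✓; ∠RBS = 54.00° ✓; |BS| = 24.80 ✓; ∠(BS, SZ) = 90.00° ✓; |SZ| = 10.30 ✓; ∠SZL = 112.5° ✓; |ZL| = 21.60 ✓; ∠ZLP = 131.4° ✓; |LP| = 24.30 ✓; ∠LPK = 37.40° ✓; |PK| = 18.80 ✓; ∠PKM = 89.50° ✓; |KM| = 35.30 ✗.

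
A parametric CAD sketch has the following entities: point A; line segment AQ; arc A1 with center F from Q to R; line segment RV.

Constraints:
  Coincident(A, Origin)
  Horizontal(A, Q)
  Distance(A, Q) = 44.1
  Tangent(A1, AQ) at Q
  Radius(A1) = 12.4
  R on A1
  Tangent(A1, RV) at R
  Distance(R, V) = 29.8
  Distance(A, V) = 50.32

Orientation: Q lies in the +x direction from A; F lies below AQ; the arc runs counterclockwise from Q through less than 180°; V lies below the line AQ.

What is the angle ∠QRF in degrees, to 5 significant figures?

47.491°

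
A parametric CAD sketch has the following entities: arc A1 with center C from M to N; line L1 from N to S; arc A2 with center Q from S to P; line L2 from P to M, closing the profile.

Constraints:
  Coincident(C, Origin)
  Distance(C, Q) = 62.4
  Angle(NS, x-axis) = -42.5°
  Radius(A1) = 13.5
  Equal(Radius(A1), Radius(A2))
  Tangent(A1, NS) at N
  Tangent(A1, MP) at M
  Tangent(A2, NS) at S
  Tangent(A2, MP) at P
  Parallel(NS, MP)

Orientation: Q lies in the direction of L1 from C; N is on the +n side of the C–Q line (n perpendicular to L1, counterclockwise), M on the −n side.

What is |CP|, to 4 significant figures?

63.84

Tangency of A1 to both parallel lines with radius 13.5 puts N and M at C ± 13.5·n: N = (9.120, 9.953), M = (-9.120, -9.953). Equal radii place S and P the same way about Q: S = Q + 13.5·n = (55.13, -32.20), P = Q − 13.5·n = (36.89, -52.11). Then |CP| = |P − C| = 63.84.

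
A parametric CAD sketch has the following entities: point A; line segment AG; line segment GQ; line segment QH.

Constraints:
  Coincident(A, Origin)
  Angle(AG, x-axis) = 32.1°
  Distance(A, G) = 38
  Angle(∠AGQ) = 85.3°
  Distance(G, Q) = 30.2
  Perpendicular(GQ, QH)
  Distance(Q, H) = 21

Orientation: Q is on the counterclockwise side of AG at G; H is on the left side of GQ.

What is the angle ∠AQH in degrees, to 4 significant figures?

35.57°

∠AGQ = 85.3°, so GQ runs at 32.1° + (180° − 85.3°) = 126.8° from the x-axis; with |GQ| = 30.2, Q = G + 30.2·(cos 126.8°, sin 126.8°) = (14.10, 44.38). GQ is perpendicular to QH; with |QH| = 21.0 on the left of GQ, H = Q + 21.0·(-0.8007, -0.5990) = (-2.715, 31.80). Then cos ∠AQH = QA·QH / (|QA||QH|), giving 35.57°.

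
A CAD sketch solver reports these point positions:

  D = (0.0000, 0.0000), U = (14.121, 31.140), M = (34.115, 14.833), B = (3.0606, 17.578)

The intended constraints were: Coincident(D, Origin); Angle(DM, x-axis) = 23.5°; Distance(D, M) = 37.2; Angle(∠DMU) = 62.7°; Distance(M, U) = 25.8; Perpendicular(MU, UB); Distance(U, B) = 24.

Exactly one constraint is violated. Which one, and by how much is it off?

Distance(U, B) = 24 — off by 6.50.

D = (0.00, 0.00) ✓; DM at 23.50° ✓; |DM| = 37.20 ✓; ∠DMU = 62.70° ✓; |MU| = 25.80 ✓; ∠(MU, UB) = 90.00° ✓; |UB| = 17.50 ✗.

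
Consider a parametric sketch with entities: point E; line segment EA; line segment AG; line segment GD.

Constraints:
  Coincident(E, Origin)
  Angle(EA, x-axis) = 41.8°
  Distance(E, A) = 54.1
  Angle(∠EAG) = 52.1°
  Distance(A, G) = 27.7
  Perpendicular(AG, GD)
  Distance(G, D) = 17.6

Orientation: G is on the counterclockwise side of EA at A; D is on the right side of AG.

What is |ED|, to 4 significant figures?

60.54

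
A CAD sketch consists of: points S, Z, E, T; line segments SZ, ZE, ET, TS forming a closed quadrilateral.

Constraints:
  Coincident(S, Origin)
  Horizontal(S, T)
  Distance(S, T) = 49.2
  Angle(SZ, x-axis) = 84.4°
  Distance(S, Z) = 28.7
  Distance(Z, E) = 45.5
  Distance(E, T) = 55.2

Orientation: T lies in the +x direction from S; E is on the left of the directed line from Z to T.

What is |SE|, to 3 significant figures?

67.7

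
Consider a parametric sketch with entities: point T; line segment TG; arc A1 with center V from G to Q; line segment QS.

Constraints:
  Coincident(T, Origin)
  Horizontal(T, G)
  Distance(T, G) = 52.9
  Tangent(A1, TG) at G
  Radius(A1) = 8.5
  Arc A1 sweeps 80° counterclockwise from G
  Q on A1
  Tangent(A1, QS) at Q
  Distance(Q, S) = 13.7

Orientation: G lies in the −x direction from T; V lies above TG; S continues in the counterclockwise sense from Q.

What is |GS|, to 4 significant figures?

23.16

T is at the origin; TG is horizontal with |TG| = 52.9 and G on the −x side, so G = (-52.90, 0.000). A1 meets TG tangentially, so VG is at right angles to TG, so V = G + (0, 8.5) = (-52.90, 8.500). On A1, G sits at bearing -90° from V; an 80° counterclockwise sweep puts Q at bearing -10°, so Q = V + 8.5·(cos -10°, sin -10°) = (-44.53, 7.024). The tangent condition forces VQ to be normal to QS, so QS runs along (−sin -10°, cos -10°); with |QS| = 13.7, S = (-42.15, 20.52). Then |GS| = |S − G| = 23.16.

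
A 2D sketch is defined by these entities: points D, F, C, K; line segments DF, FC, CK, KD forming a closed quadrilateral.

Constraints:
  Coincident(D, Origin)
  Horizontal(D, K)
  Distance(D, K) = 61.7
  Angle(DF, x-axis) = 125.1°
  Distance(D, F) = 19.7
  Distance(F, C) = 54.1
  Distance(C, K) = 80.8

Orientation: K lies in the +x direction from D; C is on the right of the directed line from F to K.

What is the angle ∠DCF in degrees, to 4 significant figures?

16.03°

Checks: D = (0.00, 0.00) ✓; |FC| = 54.10 ✓; |CK| = 80.80 ✓.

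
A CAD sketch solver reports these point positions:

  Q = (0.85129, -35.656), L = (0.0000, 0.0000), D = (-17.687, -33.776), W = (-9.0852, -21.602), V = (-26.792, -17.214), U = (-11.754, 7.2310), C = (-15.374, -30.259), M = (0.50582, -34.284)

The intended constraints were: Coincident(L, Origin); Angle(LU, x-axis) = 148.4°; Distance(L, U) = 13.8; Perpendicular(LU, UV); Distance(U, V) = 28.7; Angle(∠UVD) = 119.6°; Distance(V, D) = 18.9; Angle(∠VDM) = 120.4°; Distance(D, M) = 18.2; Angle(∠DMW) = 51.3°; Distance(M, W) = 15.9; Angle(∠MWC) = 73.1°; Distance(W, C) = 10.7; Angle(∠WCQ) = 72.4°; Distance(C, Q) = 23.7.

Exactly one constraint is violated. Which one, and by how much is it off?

Distance(C, Q) = 23.7 — off by 6.60.

L = (0.00, 0.00) ✓; LU at 148.4° ✓; |LU| = 13.80 ✓; ∠(LU, UV) = 90.00° ✓; |UV| = 28.70 ✓; ∠UVD = 119.6° ✓; |VD| = 18.90 ✓; ∠VDM = 120.4° ✓; |DM| = 18.20 ✓; ∠DMW = 51.30° ✓; |MW| = 15.90 ✓; ∠MWC = 73.10° ✓; |WC| = 10.70 ✓; ∠WCQ = 72.40° ✓; |CQ| = 17.10 ✗.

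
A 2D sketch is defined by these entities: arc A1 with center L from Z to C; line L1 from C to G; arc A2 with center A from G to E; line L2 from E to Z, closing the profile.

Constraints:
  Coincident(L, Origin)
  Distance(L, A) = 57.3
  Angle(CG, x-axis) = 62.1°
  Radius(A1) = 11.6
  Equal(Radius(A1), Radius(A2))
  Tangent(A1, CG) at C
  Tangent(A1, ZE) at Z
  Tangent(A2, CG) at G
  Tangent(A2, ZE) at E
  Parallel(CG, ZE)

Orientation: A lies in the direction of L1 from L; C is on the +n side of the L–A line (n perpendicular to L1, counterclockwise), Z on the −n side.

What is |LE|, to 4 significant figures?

58.46

The slot axis is L1's direction at 62.1°, so u = (cos 62.1°, sin 62.1°) = (0.4679, 0.8838) and n = (−sin 62.1°, cos 62.1°) = (-0.8838, 0.4679). L is at the origin and A lies 57.3 along u from L, so A = 57.3·u = (26.81, 50.64). Tangency of A1 to both parallel lines with radius 11.6 puts C and Z at L ± 11.6·n: C = (-10.25, 5.428), Z = (10.25, -5.428). Equal radii place G and E the same way about A: G = A + 11.6·n = (16.56, 56.07), E = A − 11.6·n = (37.06, 45.21). Then |LE| = |E − L| = 58.46.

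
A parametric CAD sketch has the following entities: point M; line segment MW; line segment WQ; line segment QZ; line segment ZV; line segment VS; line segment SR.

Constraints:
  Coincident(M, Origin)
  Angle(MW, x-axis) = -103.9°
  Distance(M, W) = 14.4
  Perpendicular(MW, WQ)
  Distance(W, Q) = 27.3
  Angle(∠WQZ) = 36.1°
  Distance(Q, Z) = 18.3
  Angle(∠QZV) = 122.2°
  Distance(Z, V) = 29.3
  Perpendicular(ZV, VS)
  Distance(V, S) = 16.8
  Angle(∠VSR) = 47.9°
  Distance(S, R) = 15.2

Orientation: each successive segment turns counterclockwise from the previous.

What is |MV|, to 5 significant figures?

20.621

∠WQZ = 36.1° gives QZ at 130.00° from the x-axis; with |QZ| = 18.3, Z = (11.278, -6.5179). ∠QZV = 122.2° gives ZV at -172.20° from the x-axis; with |ZV| = 29.3, V = (-17.751, -10.494). Then |MV| = |V − M| = 20.621.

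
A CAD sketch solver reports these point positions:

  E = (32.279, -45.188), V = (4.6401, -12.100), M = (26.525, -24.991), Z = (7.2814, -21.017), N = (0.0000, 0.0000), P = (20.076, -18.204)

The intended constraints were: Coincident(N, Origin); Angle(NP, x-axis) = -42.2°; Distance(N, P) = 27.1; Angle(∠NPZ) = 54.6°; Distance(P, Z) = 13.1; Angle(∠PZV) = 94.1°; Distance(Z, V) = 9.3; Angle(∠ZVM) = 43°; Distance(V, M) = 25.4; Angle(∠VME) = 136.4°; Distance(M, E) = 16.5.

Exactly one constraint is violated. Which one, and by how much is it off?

Distance(M, E) = 16.5 — off by 4.50.

N = (0.00, 0.00) ✓; NP at -42.20° ✓; |NP| = 27.10 ✓; ∠NPZ = 54.60° ✓; |PZ| = 13.10 ✓; ∠PZV = 94.10° ✓; |ZV| = 9.300 ✓; ∠ZVM = 43.00° ✓; |VM| = 25.40 ✓; ∠VME = 136.4° ✓; |ME| = 21.00 ✗.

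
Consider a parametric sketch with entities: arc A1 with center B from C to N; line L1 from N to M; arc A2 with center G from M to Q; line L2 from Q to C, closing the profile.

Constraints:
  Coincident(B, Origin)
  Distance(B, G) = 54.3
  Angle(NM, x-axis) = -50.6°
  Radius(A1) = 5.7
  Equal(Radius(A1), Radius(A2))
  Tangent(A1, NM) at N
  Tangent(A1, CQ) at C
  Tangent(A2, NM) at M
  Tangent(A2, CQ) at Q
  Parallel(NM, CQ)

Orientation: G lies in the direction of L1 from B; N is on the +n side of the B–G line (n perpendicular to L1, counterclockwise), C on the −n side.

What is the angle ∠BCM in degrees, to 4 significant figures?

78.14°

Tangency of A1 to both parallel lines with radius 5.7 puts N and C at B ± 5.7·n: N = (4.405, 3.618), C = (-4.405, -3.618). Equal radii place M and Q the same way about G: M = G + 5.7·n = (38.87, -38.34), Q = G − 5.7·n = (30.06, -45.58). Then cos ∠BCM = CB·CM / (|CB||CM|), giving 78.14°.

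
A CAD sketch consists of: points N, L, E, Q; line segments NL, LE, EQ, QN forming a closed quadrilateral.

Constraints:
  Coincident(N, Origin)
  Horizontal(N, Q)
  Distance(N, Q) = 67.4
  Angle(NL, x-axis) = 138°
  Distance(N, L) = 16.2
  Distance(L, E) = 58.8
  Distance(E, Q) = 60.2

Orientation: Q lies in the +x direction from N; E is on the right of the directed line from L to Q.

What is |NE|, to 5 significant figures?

43.274

Checks: |LE| = 58.80 ✓; |EQ| = 60.20 ✓.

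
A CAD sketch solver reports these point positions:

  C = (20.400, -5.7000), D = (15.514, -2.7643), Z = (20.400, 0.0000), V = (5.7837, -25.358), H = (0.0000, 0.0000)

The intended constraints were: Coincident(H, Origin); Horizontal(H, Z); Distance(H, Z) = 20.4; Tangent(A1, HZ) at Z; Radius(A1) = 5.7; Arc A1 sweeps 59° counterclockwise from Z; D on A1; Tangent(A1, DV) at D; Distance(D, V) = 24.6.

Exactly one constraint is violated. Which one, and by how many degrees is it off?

Tangent(A1, DV) at D — off by 7.70°.

H = (0.00, 0.00) ✓; H.y = 0.00, Z.y = 0.00 ✓; |HZ| = 20.40 ✓; ∠(CZ, ZH) = 90.00° ✓; |CZ| = 5.700 ✓; bearing(C→D) − bearing(C→Z) = 59.00° ✓; |CD| = 5.700 ✓; ∠(CD, DV) = 82.30° ✗; |DV| = 24.60 ✓.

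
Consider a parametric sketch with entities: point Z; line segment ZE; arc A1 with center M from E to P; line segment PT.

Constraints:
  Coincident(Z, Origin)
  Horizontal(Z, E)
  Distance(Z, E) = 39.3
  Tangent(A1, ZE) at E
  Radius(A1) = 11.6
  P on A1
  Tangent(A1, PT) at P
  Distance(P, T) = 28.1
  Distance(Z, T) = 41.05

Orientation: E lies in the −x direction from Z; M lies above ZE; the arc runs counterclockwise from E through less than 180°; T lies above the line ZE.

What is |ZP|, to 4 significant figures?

29.38

Checks: ∠(ME, EZ) = 90.00° ✓; |MP| = 11.60 ✓; ∠(MP, PT) = 90.00° ✓; |PT| = 28.10 ✓; |ZT| = 41.05 ✓.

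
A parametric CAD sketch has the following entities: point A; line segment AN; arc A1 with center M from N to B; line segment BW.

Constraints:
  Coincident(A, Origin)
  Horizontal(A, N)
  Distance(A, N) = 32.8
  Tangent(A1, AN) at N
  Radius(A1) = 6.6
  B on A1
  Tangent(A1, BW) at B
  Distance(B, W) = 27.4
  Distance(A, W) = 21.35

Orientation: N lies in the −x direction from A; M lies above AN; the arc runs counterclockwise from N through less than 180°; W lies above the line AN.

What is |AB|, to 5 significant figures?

28.472

Checks: |MB| = 6.600 ✓; ∠(MB, BW) = 90.00° ✓; |BW| = 27.40 ✓; |AW| = 21.35 ✓.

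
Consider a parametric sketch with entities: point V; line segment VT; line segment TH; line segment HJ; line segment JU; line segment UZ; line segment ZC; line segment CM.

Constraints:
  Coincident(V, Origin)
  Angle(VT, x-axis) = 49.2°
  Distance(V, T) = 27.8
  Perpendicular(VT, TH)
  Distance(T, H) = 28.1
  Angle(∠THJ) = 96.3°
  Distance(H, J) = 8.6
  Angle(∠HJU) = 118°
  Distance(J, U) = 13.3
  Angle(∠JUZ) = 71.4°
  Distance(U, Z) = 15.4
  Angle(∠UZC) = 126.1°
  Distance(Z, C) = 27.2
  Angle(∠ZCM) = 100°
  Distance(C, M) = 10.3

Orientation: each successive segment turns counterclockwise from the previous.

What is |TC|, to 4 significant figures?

36.73

V is at the origin; VT runs at 49.2° with length 27.8, so T = (18.17, 21.04). VT is perpendicular to TH, so TH runs at 139.2°; with |TH| = 28.1, H = (-3.106, 39.41). ∠THJ = 96.3° gives HJ at -137.1° from the x-axis; with |HJ| = 8.6, J = (-9.406, 33.55). ∠HJU = 118.0° gives JU at -75.10° from the x-axis; with |JU| = 13.3, U = (-5.986, 20.70). ∠JUZ = 71.4° gives UZ at 33.50° from the x-axis; with |UZ| = 15.4, Z = (6.855, 29.20). ∠UZC = 126.1° gives ZC at 87.40° from the x-axis; with |ZC| = 27.2, C = (8.089, 56.37). Then |TC| = |C − T| = 36.73.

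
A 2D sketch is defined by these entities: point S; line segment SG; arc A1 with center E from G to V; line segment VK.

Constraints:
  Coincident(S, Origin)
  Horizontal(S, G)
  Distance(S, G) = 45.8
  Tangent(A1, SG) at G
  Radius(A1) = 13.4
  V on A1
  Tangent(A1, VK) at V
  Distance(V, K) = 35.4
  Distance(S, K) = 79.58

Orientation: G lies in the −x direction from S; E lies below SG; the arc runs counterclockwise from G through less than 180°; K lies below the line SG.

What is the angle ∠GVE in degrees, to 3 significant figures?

49.8°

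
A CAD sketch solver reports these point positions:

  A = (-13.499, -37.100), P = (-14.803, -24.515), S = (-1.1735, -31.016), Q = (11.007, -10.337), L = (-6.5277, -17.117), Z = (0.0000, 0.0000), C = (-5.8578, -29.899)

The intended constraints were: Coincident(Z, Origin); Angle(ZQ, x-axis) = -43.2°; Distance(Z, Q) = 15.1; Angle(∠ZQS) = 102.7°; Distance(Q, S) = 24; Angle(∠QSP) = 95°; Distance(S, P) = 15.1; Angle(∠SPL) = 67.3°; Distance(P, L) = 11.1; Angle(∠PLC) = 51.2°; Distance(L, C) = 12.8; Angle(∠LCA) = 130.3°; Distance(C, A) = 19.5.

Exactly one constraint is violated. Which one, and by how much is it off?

Distance(C, A) = 19.5 — off by 9.00.

Z = (0.00, 0.00) ✓; ZQ at -43.20° ✓; |ZQ| = 15.10 ✓; ∠ZQS = 102.7° ✓; |QS| = 24.00 ✓; ∠QSP = 95.00° ✓; |SP| = 15.10 ✓; ∠SPL = 67.30° ✓; |PL| = 11.10 ✓; ∠PLC = 51.20° ✓; |LC| = 12.80 ✓; ∠LCA = 130.3° ✓; |CA| = 10.50 ✗.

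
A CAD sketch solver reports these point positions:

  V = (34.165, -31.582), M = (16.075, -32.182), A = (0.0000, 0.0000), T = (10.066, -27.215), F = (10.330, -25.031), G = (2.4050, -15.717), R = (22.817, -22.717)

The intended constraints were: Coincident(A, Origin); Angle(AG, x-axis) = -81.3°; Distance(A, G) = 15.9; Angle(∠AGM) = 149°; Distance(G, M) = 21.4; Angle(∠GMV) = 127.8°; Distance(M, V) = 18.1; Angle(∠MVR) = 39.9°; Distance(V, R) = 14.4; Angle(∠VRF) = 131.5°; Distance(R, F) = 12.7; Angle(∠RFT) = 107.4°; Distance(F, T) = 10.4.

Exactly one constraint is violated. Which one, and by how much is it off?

Distance(F, T) = 10.4 — off by 8.20.

A = (0.00, 0.00) ✓; AG at -81.30° ✓; |AG| = 15.90 ✓; ∠AGM = 149.0° ✓; |GM| = 21.40 ✓; ∠GMV = 127.8° ✓; |MV| = 18.10 ✓; ∠MVR = 39.90° ✓; |VR| = 14.40 ✓; ∠VRF = 131.5° ✓; |RF| = 12.70 ✓; ∠RFT = 107.4° ✓; |FT| = 2.200 ✗.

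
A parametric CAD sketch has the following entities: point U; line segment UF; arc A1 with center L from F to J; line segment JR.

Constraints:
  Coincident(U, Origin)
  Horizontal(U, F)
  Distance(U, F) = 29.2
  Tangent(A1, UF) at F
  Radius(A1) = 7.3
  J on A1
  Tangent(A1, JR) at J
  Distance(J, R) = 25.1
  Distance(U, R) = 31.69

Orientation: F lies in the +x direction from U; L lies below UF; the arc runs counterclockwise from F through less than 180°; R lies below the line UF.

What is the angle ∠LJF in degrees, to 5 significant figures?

54.822°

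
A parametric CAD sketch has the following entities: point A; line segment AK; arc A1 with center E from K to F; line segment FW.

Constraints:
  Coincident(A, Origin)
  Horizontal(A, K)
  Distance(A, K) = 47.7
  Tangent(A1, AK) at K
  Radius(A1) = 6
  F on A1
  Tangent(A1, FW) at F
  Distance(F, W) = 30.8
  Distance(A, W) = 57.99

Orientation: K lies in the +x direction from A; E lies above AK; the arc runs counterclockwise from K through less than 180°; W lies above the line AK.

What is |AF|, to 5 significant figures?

53.999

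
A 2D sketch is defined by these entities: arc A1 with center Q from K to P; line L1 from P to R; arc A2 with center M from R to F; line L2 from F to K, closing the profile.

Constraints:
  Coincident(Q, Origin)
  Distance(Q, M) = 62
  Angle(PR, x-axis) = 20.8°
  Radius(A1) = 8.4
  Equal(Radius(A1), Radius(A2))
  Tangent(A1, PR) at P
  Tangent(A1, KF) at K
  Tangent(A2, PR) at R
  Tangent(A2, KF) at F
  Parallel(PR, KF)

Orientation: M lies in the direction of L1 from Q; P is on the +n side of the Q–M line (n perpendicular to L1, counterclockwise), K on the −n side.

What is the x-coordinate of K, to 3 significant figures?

2.98

Q is at the origin and M lies 62.0 along u from Q, so M = 62.0·u = (58.0, 22.0). Tangency of A1 to both parallel lines with radius 8.4 puts P and K at Q ± 8.4·n: P = (-2.98, 7.85), K = (2.98, -7.85). So K.x = 2.98.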